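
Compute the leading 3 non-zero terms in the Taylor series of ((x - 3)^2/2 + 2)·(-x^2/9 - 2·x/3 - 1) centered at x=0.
7·x^2/9 - 4·x/3 - 13/2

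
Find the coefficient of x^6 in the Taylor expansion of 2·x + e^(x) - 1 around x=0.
Expand to order 6: 2·x + e^(x) - 1 = x^6/720 + x^5/120 + x^4/24 + x^3/6 + x^2/2 + 3·x + O(x^7).
The coefficient of x^6 is 1/720.

Final answer: 1/720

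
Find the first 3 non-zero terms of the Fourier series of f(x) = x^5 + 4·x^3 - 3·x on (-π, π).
(-32·π^2 + 186 + 2·π^4)·sin(x) + (-π^4 + 3/2 + π^2)·sin(2·x) + (-226/81 + 32·π^2/27 + 2·π^4/3)·sin(3·x)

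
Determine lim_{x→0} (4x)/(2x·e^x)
Both numerator and denominator → 0 as x → 0; this is a 0/0 indeterminate form.
Expand each to leading order near x = 0: numerator ~ 4·x, denominator ~ 2·x.
The limit of the ratio is 2.

Final answer: 2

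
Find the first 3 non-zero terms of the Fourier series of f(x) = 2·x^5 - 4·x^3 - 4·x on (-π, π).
(-88·π^2 + 4·π^4 + 520)·sin(x) + (-2·π^4 - 17 + 14·π^2)·sin(2·x) + (-152·π^2/27 + 88/81 + 4·π^4/3)·sin(3·x)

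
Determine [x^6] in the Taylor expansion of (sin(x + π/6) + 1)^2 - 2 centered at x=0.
Expand to order 6: (sin(x + π/6) + 1)^2 - 2 = x^6/48 + 3·√(3)·x^5/40 - x^4/8 - √(3)·x^3/2 + 3·√(3)·x/2 + 1/4 + O(x^7).
The coefficient of x^6 is 1/48.

Final answer: 1/48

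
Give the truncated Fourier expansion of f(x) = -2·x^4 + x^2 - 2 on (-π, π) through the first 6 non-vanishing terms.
(-100 + 16·π^2)·cos(x) + (7 - 4·π^2)·cos(2·x) + (-44/27 + 16·π^2/9)·cos(3·x) + (5/8 - π^2)·cos(4·x) + (-196/625 + 16·π^2/25)·cos(5·x) - 2·π^4/5 - 2 + π^2/3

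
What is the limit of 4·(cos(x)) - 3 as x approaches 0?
Direct substitution at x = 0 gives 1.

Final answer: 1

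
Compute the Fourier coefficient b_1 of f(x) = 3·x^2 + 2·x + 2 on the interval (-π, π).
b_1 = (1/π) ∫_{-π}^{π} f(x)·sin(1x) dx.
Evaluate the integral (use parity and integration by parts as needed): b_1 = 4.

Final answer: 4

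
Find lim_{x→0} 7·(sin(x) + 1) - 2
Direct substitution at x = 0 gives 5.

Final answer: 5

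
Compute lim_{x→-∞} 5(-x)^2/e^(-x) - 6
The quotient is an ∞/∞ indeterminate form as x → -∞.
Compare growth rates of the dominant terms (exponentials ≫ polynomials ≫ logarithms), or apply L'Hôpital's rule; the quotient → 0.
Adding the constant: 0 - 6 = -6. Limit = -6.

Final answer: -6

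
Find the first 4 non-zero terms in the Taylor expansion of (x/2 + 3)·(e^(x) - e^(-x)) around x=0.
x^4/6 + x^3 + x^2 + 6·x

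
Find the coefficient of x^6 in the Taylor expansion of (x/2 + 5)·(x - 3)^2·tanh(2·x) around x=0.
Expand to order 6: (x/2 + 5)·(x - 3)^2·tanh(2·x) = -1652·x^6/15 + 560·x^5/3 + 69·x^4 - 116·x^3 - 51·x^2 + 90·x + O(x^7).
The coefficient of x^6 is -1652/15.

Final answer: -1652/15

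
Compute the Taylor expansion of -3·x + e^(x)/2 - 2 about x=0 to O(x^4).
x^3/12 + x^2/4 - 5·x/2 - 3/2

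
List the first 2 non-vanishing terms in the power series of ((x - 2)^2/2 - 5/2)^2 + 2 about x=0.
2·x + 9/4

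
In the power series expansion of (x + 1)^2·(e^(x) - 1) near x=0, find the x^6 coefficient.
Expand to order 6: (x + 1)^2·(e^(x) - 1) = 43·x^6/720 + 31·x^5/120 + 7·x^4/8 + 13·x^3/6 + 5·x^2/2 + x + O(x^7).
The coefficient of x^6 is 43/720.

Final answer: 43/720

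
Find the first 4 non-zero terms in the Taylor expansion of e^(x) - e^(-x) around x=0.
x^7/2520 + x^5/60 + x^3/3 + 2·x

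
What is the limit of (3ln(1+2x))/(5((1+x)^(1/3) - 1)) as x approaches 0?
Both numerator and denominator → 0 as x → 0; this is a 0/0 indeterminate form.
Expand each to leading order near x = 0: numerator ~ 6·x, denominator ~ 5·x/3.
The limit of the ratio is 18/5.

Final answer: 18/5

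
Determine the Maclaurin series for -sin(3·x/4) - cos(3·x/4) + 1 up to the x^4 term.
-27·x^4/2048 + 9·x^3/128 + 9·x^2/32 - 3·x/4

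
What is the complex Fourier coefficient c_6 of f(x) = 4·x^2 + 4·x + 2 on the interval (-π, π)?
Compute the real Fourier coefficients first: a_6 = 4/9, b_6 = -4/3.
Then c_6 = (a_6 − i·b_6)/2 = 2/9 + 2·i/3.

Final answer: 2/9 + 2·i/3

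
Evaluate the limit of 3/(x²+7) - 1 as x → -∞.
Evaluate the dominant behaviour as x → -∞; each term tends to a finite value or vanishes.
Limit = -1.

Final answer: -1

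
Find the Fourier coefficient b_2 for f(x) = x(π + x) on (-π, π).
b_2 = (1/π) ∫_{-π}^{π} f(x)·sin(2x) dx.
Evaluate the integral (use parity and integration by parts as needed): b_2 = -π.

Final answer: -π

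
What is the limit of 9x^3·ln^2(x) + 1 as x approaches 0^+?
The product is a 0·∞ indeterminate form at x → 0⁺.
Rewrite the product as 9·ln^2(x) / x^(-3) and apply L'Hôpital, or use the standard hierarchy x^(-3) ≫ |ln x|^2 as x → 0⁺.
The indeterminate product → 0, so the limit = 1.

Final answer: 1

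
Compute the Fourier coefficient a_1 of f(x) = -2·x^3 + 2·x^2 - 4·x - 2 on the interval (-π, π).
a_1 = (1/π) ∫_{-π}^{π} f(x)·cos(1x) dx.
Evaluate the integral (use parity and integration by parts as needed): a_1 = -8.

Final answer: -8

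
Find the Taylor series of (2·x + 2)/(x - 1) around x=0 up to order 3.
-4·x^3 - 4·x^2 - 4·x - 2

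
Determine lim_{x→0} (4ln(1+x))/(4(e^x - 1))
Both numerator and denominator → 0 as x → 0; this is a 0/0 indeterminate form.
Expand each to leading order near x = 0: numerator ~ 4·x, denominator ~ 4·x.
The limit of the ratio is 1.

Final answer: 1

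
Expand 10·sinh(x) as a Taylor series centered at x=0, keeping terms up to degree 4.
5·x^3/3 + 10·x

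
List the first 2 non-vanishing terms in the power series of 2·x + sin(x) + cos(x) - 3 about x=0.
3·x - 2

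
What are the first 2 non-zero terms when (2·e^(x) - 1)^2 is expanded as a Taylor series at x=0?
4·x + 1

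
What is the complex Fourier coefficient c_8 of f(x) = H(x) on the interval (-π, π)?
Compute the real Fourier coefficients first: a_8 = 0, b_8 = 0.
Then c_8 = (a_8 − i·b_8)/2 = 0.

Final answer: 0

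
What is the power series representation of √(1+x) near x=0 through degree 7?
33·x^7/2048 - 21·x^6/1024 + 7·x^5/256 - 5·x^4/128 + x^3/16 - x^2/8 + x/2 + 1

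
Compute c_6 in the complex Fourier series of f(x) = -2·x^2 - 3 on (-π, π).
Compute the real Fourier coefficients first: a_6 = -2/9, b_6 = 0.
Then c_6 = (a_6 − i·b_6)/2 = -1/9.

Final answer: -1/9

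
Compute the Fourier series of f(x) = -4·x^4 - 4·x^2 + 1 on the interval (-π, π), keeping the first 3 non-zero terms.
(-176 + 32·π^2)·cos(x) + (8 - 8·π^2)·cos(2·x) - 4·π^4/5 - 4·π^2/3 + 1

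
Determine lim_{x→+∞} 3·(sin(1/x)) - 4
Evaluate the dominant behaviour as x → +∞; each term tends to a finite value or vanishes.
Limit = -4.

Final answer: -4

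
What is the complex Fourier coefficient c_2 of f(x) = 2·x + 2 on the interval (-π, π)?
Compute the real Fourier coefficients first: a_2 = 0, b_2 = -2.
Then c_2 = (a_2 − i·b_2)/2 = i.

Final answer: i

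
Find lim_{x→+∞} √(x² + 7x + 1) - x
This is an ∞ − ∞ indeterminate form.
Multiply and divide by the conjugate √(x²+7x + 1) + x; the x² terms cancel, leaving (7x + 1)/(√(x²+7x + 1)+x) → 7/2.
Limit = 7/2.

Final answer: 7/2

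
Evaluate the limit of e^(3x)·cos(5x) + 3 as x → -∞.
Evaluate the dominant behaviour as x → -∞; each term tends to a finite value or vanishes.
Limit = 3.

Final answer: 3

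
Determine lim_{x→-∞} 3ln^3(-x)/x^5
This is an ∞/∞ indeterminate form as x → -∞.
Compare growth rates of the dominant terms (exponentials ≫ polynomials ≫ logarithms), or apply L'Hôpital's rule; the quotient → 0.
Limit = 0.

Final answer: 0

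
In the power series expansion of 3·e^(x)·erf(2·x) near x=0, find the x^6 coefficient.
Expand to order 6: 3·e^(x)·erf(2·x) = 499·x^6/(30·√(π)) + 117·x^5/(10·√(π)) - 14·x^4/√(π) - 10·x^3/√(π) + 12·x^2/√(π) + 12·x/√(π) + O(x^7).
The coefficient of x^6 is 499/(30·√(π)).

Final answer: 499/(30·√(π))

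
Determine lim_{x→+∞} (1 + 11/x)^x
As x → +∞: this is the defining limit (1 + 11/x)^x → e^11.
Limit = e^(11).

Final answer: e^(11)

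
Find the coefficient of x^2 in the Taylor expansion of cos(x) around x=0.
Expand to order 2: cos(x) = 1 - x^2/2 + O(x^3).
The coefficient of x^2 is -1/2.

Final answer: -1/2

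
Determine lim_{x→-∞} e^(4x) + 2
Evaluate the dominant behaviour as x → -∞; each term tends to a finite value or vanishes.
Limit = 2.

Final answer: 2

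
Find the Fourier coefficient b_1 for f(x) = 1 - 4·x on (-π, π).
b_1 = (1/π) ∫_{-π}^{π} f(x)·sin(1x) dx.
Evaluate the integral (use parity and integration by parts as needed): b_1 = -8.

Final answer: -8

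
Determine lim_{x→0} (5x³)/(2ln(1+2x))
Both numerator and denominator → 0 as x → 0; this is a 0/0 indeterminate form.
Expand each to leading order near x = 0: numerator ~ 5·x^3, denominator ~ 4·x.
The limit of the ratio is 0.

Final answer: 0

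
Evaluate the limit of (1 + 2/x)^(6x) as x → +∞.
As x → +∞: write (1 + 2/x)^(6x) = ((1 + 2/x)^x)^6 → (e^2)^6 = e^12.
Limit = e^(12).

Final answer: e^(12)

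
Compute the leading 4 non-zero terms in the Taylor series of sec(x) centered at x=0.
61·x^6/720 + 5·x^4/24 + x^2/2 + 1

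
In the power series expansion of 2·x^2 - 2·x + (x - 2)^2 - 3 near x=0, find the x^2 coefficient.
Expand to order 2: 2·x^2 - 2·x + (x - 2)^2 - 3 = 3·x^2 - 6·x + 1 + O(x^3).
The coefficient of x^2 is 3.

Final answer: 3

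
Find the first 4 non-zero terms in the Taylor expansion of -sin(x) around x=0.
x^7/5040 - x^5/120 + x^3/6 - x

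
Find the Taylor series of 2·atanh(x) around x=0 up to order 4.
2·x^3/3 + 2·x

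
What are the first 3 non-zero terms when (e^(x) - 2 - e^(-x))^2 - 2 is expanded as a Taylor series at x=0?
4·x^2 - 8·x + 2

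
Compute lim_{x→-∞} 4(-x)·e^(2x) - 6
The product is a 0·∞ indeterminate form at x → -∞.
Rewrite the product as 4(-x) / e^(-2x) (an ∞/∞ form) and apply L'Hôpital, or use the standard hierarchy e^(2|x|) ≫ |(-x)| as x → -∞.
The indeterminate product → 0, so the limit = -6.

Final answer: -6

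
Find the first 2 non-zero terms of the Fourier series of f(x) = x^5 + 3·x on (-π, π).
(-40·π^2 + 2·π^4 + 246)·sin(x) + (-π^4 - 21/2 + 5·π^2)·sin(2·x)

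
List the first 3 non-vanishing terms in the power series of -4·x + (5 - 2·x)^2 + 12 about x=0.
4·x^2 - 24·x + 37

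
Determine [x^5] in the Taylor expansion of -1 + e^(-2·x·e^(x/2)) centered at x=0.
Expand to order 5: -1 + e^(-2·x·e^(x/2)) = -101·x^5/960 - 3·x^4/8 + 5·x^3/12 + x^2 - 2·x + O(x^6).
The coefficient of x^5 is -101/960.

Final answer: -101/960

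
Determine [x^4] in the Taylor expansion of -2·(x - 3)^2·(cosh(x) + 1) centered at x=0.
Expand to order 4: -2·(x - 3)^2·(cosh(x) + 1) = -7·x^4/4 + 6·x^3 - 13·x^2 + 24·x - 36 + O(x^5).
The coefficient of x^4 is -7/4.

Final answer: -7/4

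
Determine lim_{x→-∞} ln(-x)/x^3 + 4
The quotient is an ∞/∞ indeterminate form as x → -∞.
Compare growth rates of the dominant terms (exponentials ≫ polynomials ≫ logarithms), or apply L'Hôpital's rule; the quotient → 0.
Adding the constant: 0 + 4 = 4. Limit = 4.

Final answer: 4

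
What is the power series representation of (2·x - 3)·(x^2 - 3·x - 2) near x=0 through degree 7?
2·x^3 - 9·x^2 + 5·x + 6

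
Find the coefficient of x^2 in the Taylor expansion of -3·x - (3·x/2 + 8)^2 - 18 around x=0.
Expand to order 2: -3·x - (3·x/2 + 8)^2 - 18 = -9·x^2/4 - 27·x - 82 + O(x^3).
The coefficient of x^2 is -9/4.

Final answer: -9/4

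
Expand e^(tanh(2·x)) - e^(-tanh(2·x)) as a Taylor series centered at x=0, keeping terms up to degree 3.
-8·x^3/3 + 4·x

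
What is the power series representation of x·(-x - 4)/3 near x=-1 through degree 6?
1 - 2·(x + 1)/3 - (x + 1)^2/3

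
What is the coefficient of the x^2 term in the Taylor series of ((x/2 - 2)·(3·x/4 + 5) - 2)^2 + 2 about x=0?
Expand to order 2: ((x/2 - 2)·(3·x/4 + 5) - 2)^2 + 2 = -8·x^2 - 24·x + 146 + O(x^3).
The coefficient of x^2 is -8.

Final answer: -8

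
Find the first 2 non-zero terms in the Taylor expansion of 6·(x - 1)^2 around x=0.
6 - 12·x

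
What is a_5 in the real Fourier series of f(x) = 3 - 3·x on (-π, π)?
a_5 = (1/π) ∫_{-π}^{π} f(x)·cos(5x) dx.
Evaluate the integral (use parity and integration by parts as needed): a_5 = 0.

Final answer: 0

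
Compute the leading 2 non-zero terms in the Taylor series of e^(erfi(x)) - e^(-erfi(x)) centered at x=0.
x^3·(8/(3·π^(3/2)) + 4/(3·√(π))) + 4·x/√(π)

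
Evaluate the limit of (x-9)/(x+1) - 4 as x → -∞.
Evaluate the dominant behaviour as x → -∞; each term tends to a finite value or vanishes.
Limit = -3.

Final answer: -3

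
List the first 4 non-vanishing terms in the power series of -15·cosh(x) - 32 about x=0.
-x^6/48 - 5·x^4/8 - 15·x^2/2 - 47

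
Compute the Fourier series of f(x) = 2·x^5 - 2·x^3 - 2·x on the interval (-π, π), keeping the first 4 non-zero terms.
(-84·π^2 + 4·π^4 + 500)·sin(x) + (-2·π^4 - 16 + 12·π^2)·sin(2·x) + (-116·π^2/27 + 124/81 + 4·π^4/3)·sin(3·x) + (-π^4 + 5/32 + 9·π^2/4)·sin(4·x)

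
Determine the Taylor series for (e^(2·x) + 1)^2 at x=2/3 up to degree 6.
1 + 2·e^(4/3) + e^(8/3) + (4·e^(4/3) + 4·e^(8/3))·(x - 2/3) + (4·e^(4/3) + 20·e^(8/3) + 36·e^(4) + 28·e^(16/3) + 8·e^(20/3))·(x - 2/3)^2/(1 + 3·e^(4/3) + 3·e^(8/3) + e^(4)) + (8·e^(4/3) + 56·e^(8/3) + 120·e^(4) + 104·e^(16/3) + 32·e^(20/3))·(x - 2/3)^3/(3 + 9·e^(4/3) + 9·e^(8/3) + 3·e^(4)) + (4·e^(4/3) + 44·e^(8/3) + 108·e^(4) + 100·e^(16/3) + 32·e^(20/3))·(x - 2/3)^4/(3 + 9·e^(4/3) + 9·e^(8/3) + 3·e^(4)) + (8·e^(4/3) + 152·e^(8/3) + 408·e^(4) + 392·e^(16/3) + 128·e^(20/3))·(x - 2/3)^5/(15 + 45·e^(4/3) + 45·e^(8/3) + 15·e^(4)) + (8·e^(4/3) + 280·e^(8/3) + 792·e^(4) + 776·e^(16/3) + 256·e^(20/3))·(x - 2/3)^6/(45 + 135·e^(4/3) + 135·e^(8/3) + 45·e^(4))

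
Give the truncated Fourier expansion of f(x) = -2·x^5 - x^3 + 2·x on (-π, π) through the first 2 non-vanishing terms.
(-464 - 4·π^4 + 78·π^2)·sin(x) + (-9·π^2 + 23/2 + 2·π^4)·sin(2·x)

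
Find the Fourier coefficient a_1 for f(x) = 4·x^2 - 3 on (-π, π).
a_1 = (1/π) ∫_{-π}^{π} f(x)·cos(1x) dx.
Evaluate the integral (use parity and integration by parts as needed): a_1 = -16.

Final answer: -16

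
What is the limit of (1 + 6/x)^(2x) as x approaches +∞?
As x → +∞: write (1 + 6/x)^(2x) = ((1 + 6/x)^x)^2 → (e^6)^2 = e^12.
Limit = e^(12).

Final answer: e^(12)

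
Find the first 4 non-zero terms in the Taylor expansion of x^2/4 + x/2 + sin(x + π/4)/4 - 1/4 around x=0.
-√(2)·x^3/48 + x^2·(1/4 - √(2)/16) + x·(√(2)/8 + 1/2) - 1/4 + √(2)/8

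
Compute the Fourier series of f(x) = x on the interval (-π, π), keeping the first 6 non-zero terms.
2·sin(x) - sin(2·x) + 2·sin(3·x)/3 - sin(4·x)/2 + 2·sin(5·x)/5 - sin(6·x)/3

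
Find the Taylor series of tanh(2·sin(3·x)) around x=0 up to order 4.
-81·x^3 + 6·x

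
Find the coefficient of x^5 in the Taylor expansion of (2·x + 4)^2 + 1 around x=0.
Expand to order 5: (2·x + 4)^2 + 1 = 4·x^2 + 16·x + 17 + O(x^6).
The coefficient of x^5 is 0.

Final answer: 0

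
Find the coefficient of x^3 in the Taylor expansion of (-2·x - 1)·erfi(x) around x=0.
Expand to order 3: (-2·x - 1)·erfi(x) = -2·x^3/(3·√(π)) - 4·x^2/√(π) - 2·x/√(π) + O(x^4).
The coefficient of x^3 is -2/(3·√(π)).

Final answer: -2/(3·√(π))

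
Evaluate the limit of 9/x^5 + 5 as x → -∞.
Evaluate the dominant behaviour as x → -∞; each term tends to a finite value or vanishes.
Limit = 5.

Final answer: 5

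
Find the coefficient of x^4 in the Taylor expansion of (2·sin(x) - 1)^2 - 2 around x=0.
Expand to order 4: (2·sin(x) - 1)^2 - 2 = -4·x^4/3 + 2·x^3/3 + 4·x^2 - 4·x - 1 + O(x^5).
The coefficient of x^4 is -4/3.

Final answer: -4/3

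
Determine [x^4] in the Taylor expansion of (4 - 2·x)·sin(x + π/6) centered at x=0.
Expand to order 4: (4 - 2·x)·sin(x + π/6) = x^4·(1/12 + √(3)/6) + x^3·(1/2 - √(3)/3) + x^2·(-√(3) - 1) + x·(-1 + 2·√(3)) + 2 + O(x^5).
The coefficient of x^4 is 1/12 + √(3)/6.

Final answer: 1/12 + √(3)/6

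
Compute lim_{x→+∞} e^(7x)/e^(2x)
This is an ∞/∞ indeterminate form as x → +∞.
Rewrite e^(7x)/e^(2x) = e^((7−2)x) = e^(5x); the exponent coefficient is 5 > 0 so e^(5x) → ∞.
Limit = ∞.

Final answer: ∞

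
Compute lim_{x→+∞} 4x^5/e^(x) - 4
The quotient is an ∞/∞ indeterminate form as x → +∞.
The exponential denominator e^(x) dominates the polynomial numerator (e^x ≫ x^5 as x → ∞), so the quotient → 0.
Adding the constant: 0 - 4 = -4. Limit = -4.

Final answer: -4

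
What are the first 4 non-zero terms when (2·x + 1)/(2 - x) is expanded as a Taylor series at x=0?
5·x^3/16 + 5·x^2/8 + 5·x/4 + 1/2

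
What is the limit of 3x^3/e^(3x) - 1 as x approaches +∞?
The quotient is an ∞/∞ indeterminate form as x → +∞.
The exponential denominator e^(3x) dominates the polynomial numerator (e^x ≫ x^3 as x → ∞), so the quotient → 0.
Adding the constant: 0 - 1 = -1. Limit = -1.

Final answer: -1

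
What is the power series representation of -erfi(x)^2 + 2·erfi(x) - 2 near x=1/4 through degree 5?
-2 - erfi(1/4)^2 + 2·erfi(1/4) + (-4·e^(1/16)·erfi(1/4) + 4·e^(1/16))·(x - 1/4)/√(π) + (-4·√(π)·e^(1/8) - π·e^(1/16)·erfi(1/4) + π·e^(1/16))·(x - 1/4)^2/π^(3/2) + (-4·√(π)·e^(1/8) - 3·π·e^(1/16)·erfi(1/4) + 3·π·e^(1/16))·(x - 1/4)^3/(2·π^(3/2)) + (-156·√(π)·e^(1/8) - 25·π·e^(1/16)·erfi(1/4) + 25·π·e^(1/16))·(x - 1/4)^4/(48·π^(3/2)) + (-860·√(π)·e^(1/8) - 241·π·e^(1/16)·erfi(1/4) + 241·π·e^(1/16))·(x - 1/4)^5/(480·π^(3/2))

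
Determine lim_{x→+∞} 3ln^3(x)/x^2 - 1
The quotient is an ∞/∞ indeterminate form as x → +∞.
The polynomial denominator x^2 dominates the logarithmic numerator (any positive power of x ≫ ln^3(x) as x → ∞), so the quotient → 0.
Adding the constant: 0 - 1 = -1. Limit = -1.

Final answer: -1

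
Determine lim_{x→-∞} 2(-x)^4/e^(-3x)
This is an ∞/∞ indeterminate form as x → -∞.
Compare growth rates of the dominant terms (exponentials ≫ polynomials ≫ logarithms), or apply L'Hôpital's rule; the quotient → 0.
Limit = 0.

Final answer: 0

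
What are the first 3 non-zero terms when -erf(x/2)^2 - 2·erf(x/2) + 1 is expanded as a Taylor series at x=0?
-x^2/π - 2·x/√(π) + 1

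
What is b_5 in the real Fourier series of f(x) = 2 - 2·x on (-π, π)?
b_5 = (1/π) ∫_{-π}^{π} f(x)·sin(5x) dx.
Evaluate the integral (use parity and integration by parts as needed): b_5 = -4/5.

Final answer: -4/5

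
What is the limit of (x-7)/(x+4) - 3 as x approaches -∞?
Evaluate the dominant behaviour as x → -∞; each term tends to a finite value or vanishes.
Limit = -2.

Final answer: -2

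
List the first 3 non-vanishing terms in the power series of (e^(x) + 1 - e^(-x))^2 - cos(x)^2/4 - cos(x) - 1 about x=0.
19·x^2/4 + 4·x - 5/4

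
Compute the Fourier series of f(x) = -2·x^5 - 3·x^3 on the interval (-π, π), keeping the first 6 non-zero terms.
(-444 - 4·π^4 + 74·π^2)·sin(x) + (-7·π^2 + 21/2 + 2·π^4)·sin(2·x) + (-4·π^4/3 - 52/81 + 26·π^2/27)·sin(3·x) + (-3/32 + π^2/4 + π^4)·sin(4·x) + (-4·π^4/5 - 14·π^2/25 + 84/625)·sin(5·x) + (-17/162 + 17·π^2/27 + 2·π^4/3)·sin(6·x)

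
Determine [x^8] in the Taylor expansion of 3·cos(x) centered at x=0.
Expand to order 8: 3·cos(x) = x^8/13440 - x^6/240 + x^4/8 - 3·x^2/2 + 3 + O(x^9).
The coefficient of x^8 is 1/13440.

Final answer: 1/13440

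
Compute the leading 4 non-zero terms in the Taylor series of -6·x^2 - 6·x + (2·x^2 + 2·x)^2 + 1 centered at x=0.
8·x^3 - 2·x^2 - 6·x + 1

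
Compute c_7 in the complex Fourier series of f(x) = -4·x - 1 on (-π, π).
Compute the real Fourier coefficients first: a_7 = 0, b_7 = -8/7.
Then c_7 = (a_7 − i·b_7)/2 = 4·i/7.

Final answer: 4·i/7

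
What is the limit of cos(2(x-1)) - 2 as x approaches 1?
Direct substitution at x = 1 gives -1.

Final answer: -1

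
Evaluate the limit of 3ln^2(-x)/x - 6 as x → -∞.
The quotient is an ∞/∞ indeterminate form as x → -∞.
Compare growth rates of the dominant terms (exponentials ≫ polynomials ≫ logarithms), or apply L'Hôpital's rule; the quotient → 0.
Adding the constant: 0 - 6 = -6. Limit = -6.

Final answer: -6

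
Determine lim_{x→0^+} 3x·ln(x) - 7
The product is a 0·∞ indeterminate form at x → 0⁺.
Rewrite the product as 3·ln(x) / x^(-1) and apply L'Hôpital, or use the standard hierarchy x^(-1) ≫ |ln x| as x → 0⁺.
The indeterminate product → 0, so the limit = -7.

Final answer: -7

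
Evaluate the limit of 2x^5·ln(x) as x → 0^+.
This is a 0·∞ indeterminate form at x → 0⁺.
Rewrite the product as 2·ln(x) / x^(-5) and apply L'Hôpital, or use the standard hierarchy x^(-5) ≫ |ln x| as x → 0⁺.
The indeterminate product → 0, so the limit = 0.

Final answer: 0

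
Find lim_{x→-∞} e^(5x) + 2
Evaluate the dominant behaviour as x → -∞; each term tends to a finite value or vanishes.
Limit = 2.

Final answer: 2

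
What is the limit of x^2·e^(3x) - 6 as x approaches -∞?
The product is a 0·∞ indeterminate form at x → -∞.
Rewrite the product as x^2 / e^(-3x) (an ∞/∞ form) and apply L'Hôpital, or use the standard hierarchy e^(3|x|) ≫ |x^2| as x → -∞.
The indeterminate product → 0, so the limit = -6.

Final answer: -6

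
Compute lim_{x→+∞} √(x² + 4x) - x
This is an ∞ − ∞ indeterminate form.
Multiply and divide by the conjugate √(x²+4x) + x; the x² terms cancel, leaving (4x)/(√(x²+4x)+x) → 4/2 = 2.
Limit = 2.

Final answer: 2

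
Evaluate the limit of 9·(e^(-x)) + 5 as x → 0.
Direct substitution at x = 0 gives 14.

Final answer: 14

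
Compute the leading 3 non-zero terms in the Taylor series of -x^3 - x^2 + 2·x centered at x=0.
-x^3 - x^2 + 2·x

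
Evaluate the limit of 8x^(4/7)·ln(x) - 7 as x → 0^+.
The product is a 0·∞ indeterminate form at x → 0⁺.
Rewrite the product as 8·ln(x) / x^(-4/7) and apply L'Hôpital, or use the standard hierarchy x^(-4/7) ≫ |ln x| as x → 0⁺.
The indeterminate product → 0, so the limit = -7.

Final answer: -7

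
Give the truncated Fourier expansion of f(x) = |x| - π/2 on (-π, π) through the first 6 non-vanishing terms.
-4·cos(x)/π - 4·cos(3·x)/(9·π) - 4·cos(5·x)/(25·π) - 4·cos(7·x)/(49·π) - 4·cos(9·x)/(81·π) - 4·cos(11·x)/(121·π)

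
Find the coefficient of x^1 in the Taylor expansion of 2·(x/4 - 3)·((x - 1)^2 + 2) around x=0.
Expand to order 1: 2·(x/4 - 3)·((x - 1)^2 + 2) = 27·x/2 - 18 + O(x^2).
The coefficient of x^1 is 27/2.

Final answer: 27/2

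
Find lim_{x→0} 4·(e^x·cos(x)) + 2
Direct substitution at x = 0 gives 6.

Final answer: 6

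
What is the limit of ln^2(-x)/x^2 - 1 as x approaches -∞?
The quotient is an ∞/∞ indeterminate form as x → -∞.
Compare growth rates of the dominant terms (exponentials ≫ polynomials ≫ logarithms), or apply L'Hôpital's rule; the quotient → 0.
Adding the constant: 0 - 1 = -1. Limit = -1.

Final answer: -1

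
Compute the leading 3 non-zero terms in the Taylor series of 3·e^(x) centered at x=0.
3·x^2/2 + 3·x + 3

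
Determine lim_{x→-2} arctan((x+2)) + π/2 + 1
Direct substitution at x = -2 gives 1 + π/2.

Final answer: 1 + π/2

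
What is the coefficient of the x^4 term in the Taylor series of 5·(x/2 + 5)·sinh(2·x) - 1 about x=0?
Expand to order 4: 5·(x/2 + 5)·sinh(2·x) - 1 = 10·x^4/3 + 100·x^3/3 + 5·x^2 + 50·x - 1 + O(x^5).
The coefficient of x^4 is 10/3.

Final answer: 10/3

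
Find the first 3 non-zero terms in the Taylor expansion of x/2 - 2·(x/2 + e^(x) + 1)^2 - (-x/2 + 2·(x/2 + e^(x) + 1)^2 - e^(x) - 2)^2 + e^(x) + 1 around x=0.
-793·x^2/4 - 231·x/2 - 31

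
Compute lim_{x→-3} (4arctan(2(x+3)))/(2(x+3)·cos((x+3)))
Both numerator and denominator → 0 as x → -3; this is a 0/0 indeterminate form.
Expand each to leading order near x = -3: numerator ~ 8·(x + 3), denominator ~ 2·(x + 3).
The limit of the ratio is 4.

Final answer: 4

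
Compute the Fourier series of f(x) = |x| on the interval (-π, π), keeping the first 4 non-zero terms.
-4·cos(x)/π - 4·cos(3·x)/(9·π) - 4·cos(5·x)/(25·π) + π/2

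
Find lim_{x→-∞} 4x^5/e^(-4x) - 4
The quotient is an ∞/∞ indeterminate form as x → -∞.
Compare growth rates of the dominant terms (exponentials ≫ polynomials ≫ logarithms), or apply L'Hôpital's rule; the quotient → 0.
Adding the constant: 0 - 4 = -4. Limit = -4.

Final answer: -4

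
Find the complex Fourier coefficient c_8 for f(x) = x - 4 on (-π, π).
Compute the real Fourier coefficients first: a_8 = 0, b_8 = -1/4.
Then c_8 = (a_8 − i·b_8)/2 = i/8.

Final answer: i/8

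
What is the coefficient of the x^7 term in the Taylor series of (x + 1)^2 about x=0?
Expand to order 7: (x + 1)^2 = x^2 + 2·x + 1 + O(x^8).
The coefficient of x^7 is 0.

Final answer: 0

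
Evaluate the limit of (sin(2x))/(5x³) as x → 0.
Both numerator and denominator → 0 as x → 0; this is a 0/0 indeterminate form.
Expand each to leading order near x = 0: numerator ~ 2·x, denominator ~ 5·x^3.
The limit of the ratio is ∞.

Final answer: ∞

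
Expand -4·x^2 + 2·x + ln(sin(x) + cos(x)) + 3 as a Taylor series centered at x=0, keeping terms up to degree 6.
-32·x^6/45 + 2·x^5/3 - 2·x^4/3 + 2·x^3/3 - 5·x^2 + 3·x + 3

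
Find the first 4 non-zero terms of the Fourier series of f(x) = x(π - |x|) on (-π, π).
8·sin(x)/π + 8·sin(3·x)/(27·π) + 8·sin(5·x)/(125·π) + 8·sin(7·x)/(343·π)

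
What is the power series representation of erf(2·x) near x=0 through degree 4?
-16·x^3/(3·√(π)) + 4·x/√(π)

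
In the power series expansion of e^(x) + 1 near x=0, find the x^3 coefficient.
Expand to order 3: e^(x) + 1 = x^3/6 + x^2/2 + x + 2 + O(x^4).
The coefficient of x^3 is 1/6.

Final answer: 1/6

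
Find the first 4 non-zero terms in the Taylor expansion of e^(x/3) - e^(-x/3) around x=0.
x^7/5511240 + x^5/14580 + x^3/81 + 2·x/3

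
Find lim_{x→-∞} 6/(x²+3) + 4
Evaluate the dominant behaviour as x → -∞; each term tends to a finite value or vanishes.
Limit = 4.

Final answer: 4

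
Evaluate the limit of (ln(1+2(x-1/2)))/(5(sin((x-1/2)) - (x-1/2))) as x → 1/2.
Both numerator and denominator → 0 as x → 1/2; this is a 0/0 indeterminate form.
Expand each to leading order near x = 1/2: numerator ~ 2·(x - 1/2), denominator ~ -5·(x - 1/2)^3/6.
The limit of the ratio is -∞.

Final answer: -∞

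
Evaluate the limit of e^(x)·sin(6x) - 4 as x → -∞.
Evaluate the dominant behaviour as x → -∞; each term tends to a finite value or vanishes.
Limit = -4.

Final answer: -4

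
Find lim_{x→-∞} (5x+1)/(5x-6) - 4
Evaluate the dominant behaviour as x → -∞; each term tends to a finite value or vanishes.
Limit = -3.

Final answer: -3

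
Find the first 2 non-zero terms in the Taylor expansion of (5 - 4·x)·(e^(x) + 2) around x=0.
15 - 7·x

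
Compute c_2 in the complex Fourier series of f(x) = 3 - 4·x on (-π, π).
Compute the real Fourier coefficients first: a_2 = 0, b_2 = 4.
Then c_2 = (a_2 − i·b_2)/2 = -2·i.

Final answer: -2·i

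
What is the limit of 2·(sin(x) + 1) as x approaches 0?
Direct substitution at x = 0 gives 2.

Final answer: 2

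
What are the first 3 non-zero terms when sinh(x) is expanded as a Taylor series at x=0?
x^5/120 + x^3/6 + x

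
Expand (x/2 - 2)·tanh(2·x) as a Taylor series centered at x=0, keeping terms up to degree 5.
-128·x^5/15 - 4·x^4/3 + 16·x^3/3 + x^2 - 4·x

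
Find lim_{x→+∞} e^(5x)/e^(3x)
This is an ∞/∞ indeterminate form as x → +∞.
Rewrite e^(5x)/e^(3x) = e^((5−3)x) = e^(2x); the exponent coefficient is 2 > 0 so e^(2x) → ∞.
Limit = ∞.

Final answer: ∞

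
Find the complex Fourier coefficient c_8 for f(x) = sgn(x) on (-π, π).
Compute the real Fourier coefficients first: a_8 = 0, b_8 = 0.
Then c_8 = (a_8 − i·b_8)/2 = 0.

Final answer: 0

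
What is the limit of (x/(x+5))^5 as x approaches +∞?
As x → +∞: x/(x+5) = 1/(1 + 5/x) → 1, and the 5th power of a limit-1 base also → 1.
Limit = 1.

Final answer: 1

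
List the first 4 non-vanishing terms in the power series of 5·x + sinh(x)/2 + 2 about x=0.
x^5/240 + x^3/12 + 11·x/2 + 2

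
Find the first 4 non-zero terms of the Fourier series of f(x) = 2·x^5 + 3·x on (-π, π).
(-80·π^2 + 4·π^4 + 486)·sin(x) + (-2·π^4 - 18 + 10·π^2)·sin(2·x) + (-80·π^2/27 + 322/81 + 4·π^4/3)·sin(3·x) + (-π^4 - 63/32 + 5·π^2/4)·sin(4·x)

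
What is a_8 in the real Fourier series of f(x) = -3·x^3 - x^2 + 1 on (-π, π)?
a_8 = (1/π) ∫_{-π}^{π} f(x)·cos(8x) dx.
Evaluate the integral (use parity and integration by parts as needed): a_8 = -1/16.

Final answer: -1/16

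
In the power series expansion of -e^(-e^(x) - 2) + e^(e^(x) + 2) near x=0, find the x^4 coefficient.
Expand to order 4: -e^(-e^(x) - 2) + e^(e^(x) + 2) = x^4·(-e^(-3)/24 + 5·e^(3)/8) + x^3·(-e^(-3)/6 + 5·e^(3)/6) + x^2·e^(3) + x·(e^(-3) + e^(3)) - e^(-3) + e^(3) + O(x^5).
The coefficient of x^4 is -e^(-3)/24 + 5·e^(3)/8.

Final answer: -e^(-3)/24 + 5·e^(3)/8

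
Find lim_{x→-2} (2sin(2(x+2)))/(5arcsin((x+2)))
Both numerator and denominator → 0 as x → -2; this is a 0/0 indeterminate form.
Expand each to leading order near x = -2: numerator ~ 4·(x + 2), denominator ~ 5·(x + 2).
The limit of the ratio is 4/5.

Final answer: 4/5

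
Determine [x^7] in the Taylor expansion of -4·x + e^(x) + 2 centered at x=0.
Expand to order 7: -4·x + e^(x) + 2 = x^7/5040 + x^6/720 + x^5/120 + x^4/24 + x^3/6 + x^2/2 - 3·x + 3 + O(x^8).
The coefficient of x^7 is 1/5040.

Final answer: 1/5040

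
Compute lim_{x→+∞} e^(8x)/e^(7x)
This is an ∞/∞ indeterminate form as x → +∞.
Rewrite e^(8x)/e^(7x) = e^((8−7)x) = e^(x); the exponent coefficient is 1 > 0 so e^(x) → ∞.
Limit = ∞.

Final answer: ∞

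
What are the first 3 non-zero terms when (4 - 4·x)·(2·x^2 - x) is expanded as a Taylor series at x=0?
-8·x^3 + 12·x^2 - 4·x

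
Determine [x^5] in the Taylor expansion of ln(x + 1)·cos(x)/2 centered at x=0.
Expand to order 5: ln(x + 1)·cos(x)/2 = 3·x^5/80 - x^3/12 - x^2/4 + x/2 + O(x^6).
The coefficient of x^5 is 3/80.

Final answer: 3/80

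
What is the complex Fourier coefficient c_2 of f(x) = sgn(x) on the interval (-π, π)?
Compute the real Fourier coefficients first: a_2 = 0, b_2 = 0.
Then c_2 = (a_2 − i·b_2)/2 = 0.

Final answer: 0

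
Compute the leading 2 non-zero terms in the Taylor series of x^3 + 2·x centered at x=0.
x^3 + 2·x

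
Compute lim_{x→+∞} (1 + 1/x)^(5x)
As x → +∞: write (1 + 1/x)^(5x) = ((1 + 1/x)^x)^5 → (e^1)^5 = e^5.
Limit = e^(5).

Final answer: e^(5)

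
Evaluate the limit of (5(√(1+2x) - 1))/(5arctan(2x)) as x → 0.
Both numerator and denominator → 0 as x → 0; this is a 0/0 indeterminate form.
Expand each to leading order near x = 0: numerator ~ 5·x, denominator ~ 10·x.
The limit of the ratio is 1/2.

Final answer: 1/2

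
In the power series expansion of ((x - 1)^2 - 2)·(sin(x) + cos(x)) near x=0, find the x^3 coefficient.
Expand to order 3: ((x - 1)^2 - 2)·(sin(x) + cos(x)) = 13·x^3/6 - x^2/2 - 3·x - 1 + O(x^4).
The coefficient of x^3 is 13/6.

Final answer: 13/6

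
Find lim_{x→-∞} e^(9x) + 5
Evaluate the dominant behaviour as x → -∞; each term tends to a finite value or vanishes.
Limit = 5.

Final answer: 5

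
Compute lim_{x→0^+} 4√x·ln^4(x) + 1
The product is a 0·∞ indeterminate form at x → 0⁺.
Rewrite the product as 4·ln^4(x) / x^(-1/2) and apply L'Hôpital, or use the standard hierarchy x^(-1/2) ≫ |ln x|^4 as x → 0⁺.
The indeterminate product → 0, so the limit = 1.

Final answer: 1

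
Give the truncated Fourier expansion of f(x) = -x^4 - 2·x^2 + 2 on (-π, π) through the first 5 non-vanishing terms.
(-40 + 8·π^2)·cos(x) + (1 - 2·π^2)·cos(2·x) + (8/27 + 8·π^2/9)·cos(3·x) + (-π^2/2 - 5/16)·cos(4·x) - π^4/5 - 2·π^2/3 + 2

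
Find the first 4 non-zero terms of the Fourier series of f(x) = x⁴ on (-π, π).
(48 - 8·π^2)·cos(x) + (-3 + 2·π^2)·cos(2·x) + (16/27 - 8·π^2/9)·cos(3·x) + π^4/5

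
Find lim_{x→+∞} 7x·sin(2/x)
As x → +∞: let u = 2/x → 0⁺; then 7·x·sin(2/x) = 7·2·sin(u)/u → 7·2·1 = 14.
Limit = 14.

Final answer: 14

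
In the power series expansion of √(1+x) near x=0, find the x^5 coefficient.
Expand to order 5: √(1+x) = 7·x^5/256 - 5·x^4/128 + x^3/16 - x^2/8 + x/2 + 1 + O(x^6).
The coefficient of x^5 is 7/256.

Final answer: 7/256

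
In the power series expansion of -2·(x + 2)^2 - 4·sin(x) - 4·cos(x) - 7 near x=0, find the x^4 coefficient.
Expand to order 4: -2·(x + 2)^2 - 4·sin(x) - 4·cos(x) - 7 = -x^4/6 + 2·x^3/3 - 12·x - 19 + O(x^5).
The coefficient of x^4 is -1/6.

Final answer: -1/6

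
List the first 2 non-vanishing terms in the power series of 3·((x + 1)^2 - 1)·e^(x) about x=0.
9·x^2 + 6·x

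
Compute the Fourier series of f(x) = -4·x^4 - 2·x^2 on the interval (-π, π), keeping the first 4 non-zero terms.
(-184 + 32·π^2)·cos(x) + (10 - 8·π^2)·cos(2·x) + (-40/27 + 32·π^2/9)·cos(3·x) - 4·π^4/5 - 2·π^2/3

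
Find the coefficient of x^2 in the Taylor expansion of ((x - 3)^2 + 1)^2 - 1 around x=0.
Expand to order 2: ((x - 3)^2 + 1)^2 - 1 = 56·x^2 - 120·x + 99 + O(x^3).
The coefficient of x^2 is 56.

Final answer: 56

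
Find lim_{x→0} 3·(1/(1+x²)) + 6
Direct substitution at x = 0 gives 9.

Final answer: 9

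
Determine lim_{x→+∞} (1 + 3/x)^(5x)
As x → +∞: write (1 + 3/x)^(5x) = ((1 + 3/x)^x)^5 → (e^3)^5 = e^15.
Limit = e^(15).

Final answer: e^(15)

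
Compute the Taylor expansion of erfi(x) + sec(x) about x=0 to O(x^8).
x^7/(21·√(π)) + 61·x^6/720 + x^5/(5·√(π)) + 5·x^4/24 + 2·x^3/(3·√(π)) + x^2/2 + 2·x/√(π) + 1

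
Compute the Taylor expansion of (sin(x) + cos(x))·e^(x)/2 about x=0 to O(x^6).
-x^5/30 - x^4/12 + x^2/2 + x + 1/2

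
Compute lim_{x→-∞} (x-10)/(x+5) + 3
Evaluate the dominant behaviour as x → -∞; each term tends to a finite value or vanishes.
Limit = 4.

Final answer: 4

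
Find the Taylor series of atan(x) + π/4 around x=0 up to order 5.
x^5/5 - x^3/3 + x + π/4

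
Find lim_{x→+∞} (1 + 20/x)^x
As x → +∞: this is the defining limit (1 + 20/x)^x → e^20.
Limit = e^(20).

Final answer: e^(20)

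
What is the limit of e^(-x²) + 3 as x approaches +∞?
Evaluate the dominant behaviour as x → +∞; each term tends to a finite value or vanishes.
Limit = 3.

Final answer: 3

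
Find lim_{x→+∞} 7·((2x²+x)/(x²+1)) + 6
Evaluate the dominant behaviour as x → +∞; each term tends to a finite value or vanishes.
Limit = 20.

Final answer: 20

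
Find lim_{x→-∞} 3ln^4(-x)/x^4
This is an ∞/∞ indeterminate form as x → -∞.
Compare growth rates of the dominant terms (exponentials ≫ polynomials ≫ logarithms), or apply L'Hôpital's rule; the quotient → 0.
Limit = 0.

Final answer: 0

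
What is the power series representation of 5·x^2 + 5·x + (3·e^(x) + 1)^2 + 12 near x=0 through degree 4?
25·x^4/4 + 13·x^3 + 26·x^2 + 29·x + 28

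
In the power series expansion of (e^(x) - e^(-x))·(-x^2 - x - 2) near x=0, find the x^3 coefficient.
Expand to order 3: (e^(x) - e^(-x))·(-x^2 - x - 2) = -8·x^3/3 - 2·x^2 - 4·x + O(x^4).
The coefficient of x^3 is -8/3.

Final answer: -8/3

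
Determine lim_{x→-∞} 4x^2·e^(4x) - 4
The product is a 0·∞ indeterminate form at x → -∞.
Rewrite the product as 4x^2 / e^(-4x) (an ∞/∞ form) and apply L'Hôpital, or use the standard hierarchy e^(4|x|) ≫ |x^2| as x → -∞.
The indeterminate product → 0, so the limit = -4.

Final answer: -4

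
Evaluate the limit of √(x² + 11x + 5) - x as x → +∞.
This is an ∞ − ∞ indeterminate form.
Multiply and divide by the conjugate √(x²+11x + 5) + x; the x² terms cancel, leaving (11x + 5)/(√(x²+11x + 5)+x) → 11/2.
Limit = 11/2.

Final answer: 11/2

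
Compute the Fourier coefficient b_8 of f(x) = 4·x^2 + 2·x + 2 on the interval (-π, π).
b_8 = (1/π) ∫_{-π}^{π} f(x)·sin(8x) dx.
Evaluate the integral (use parity and integration by parts as needed): b_8 = -1/2.

Final answer: -1/2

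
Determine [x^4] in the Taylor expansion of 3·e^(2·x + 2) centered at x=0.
Expand to order 4: 3·e^(2·x + 2) = 2·x^4·e^(2) + 4·x^3·e^(2) + 6·x^2·e^(2) + 6·x·e^(2) + 3·e^(2) + O(x^5).
The coefficient of x^4 is 2·e^(2).

Final answer: 2·e^(2)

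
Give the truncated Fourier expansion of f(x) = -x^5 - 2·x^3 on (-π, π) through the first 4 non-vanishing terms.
(-216 - 2·π^4 + 36·π^2)·sin(x) + (-3·π^2 + 9/2 + π^4)·sin(2·x) + (-2·π^4/3 - 8/81 + 4·π^2/27)·sin(3·x) + (-9/64 + 3·π^2/8 + π^4/2)·sin(4·x)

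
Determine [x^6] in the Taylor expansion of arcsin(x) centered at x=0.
Expand to order 6: arcsin(x) = 3·x^5/40 + x^3/6 + x + O(x^7).
The coefficient of x^6 is 0.

Final answer: 0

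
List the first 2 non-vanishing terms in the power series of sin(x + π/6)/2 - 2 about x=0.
√(3)·x/4 - 7/4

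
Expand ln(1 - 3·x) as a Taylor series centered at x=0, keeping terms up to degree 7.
-2187·x^7/7 - 243·x^6/2 - 243·x^5/5 - 81·x^4/4 - 9·x^3 - 9·x^2/2 - 3·x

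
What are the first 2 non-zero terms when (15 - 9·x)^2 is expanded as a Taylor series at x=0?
225 - 270·x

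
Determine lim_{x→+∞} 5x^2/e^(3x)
This is an ∞/∞ indeterminate form as x → +∞.
The exponential denominator e^(3x) dominates the polynomial numerator (e^x ≫ x^2 as x → ∞), so the quotient → 0.
Limit = 0.

Final answer: 0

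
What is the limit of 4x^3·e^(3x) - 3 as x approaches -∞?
The product is a 0·∞ indeterminate form at x → -∞.
Rewrite the product as 4x^3 / e^(-3x) (an ∞/∞ form) and apply L'Hôpital, or use the standard hierarchy e^(3|x|) ≫ |x^3| as x → -∞.
The indeterminate product → 0, so the limit = -3.

Final answer: -3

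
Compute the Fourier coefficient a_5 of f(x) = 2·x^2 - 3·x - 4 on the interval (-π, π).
a_5 = (1/π) ∫_{-π}^{π} f(x)·cos(5x) dx.
Evaluate the integral (use parity and integration by parts as needed): a_5 = -8/25.

Final answer: -8/25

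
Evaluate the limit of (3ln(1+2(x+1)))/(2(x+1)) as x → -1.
Both numerator and denominator → 0 as x → -1; this is a 0/0 indeterminate form.
Expand each to leading order near x = -1: numerator ~ 6·(x + 1), denominator ~ 2·(x + 1).
The limit of the ratio is 3.

Final answer: 3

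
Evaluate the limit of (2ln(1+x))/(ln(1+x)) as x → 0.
Both numerator and denominator → 0 as x → 0; this is a 0/0 indeterminate form.
Expand each to leading order near x = 0: numerator ~ 2·x, denominator ~ x.
The limit of the ratio is 2.

Final answer: 2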